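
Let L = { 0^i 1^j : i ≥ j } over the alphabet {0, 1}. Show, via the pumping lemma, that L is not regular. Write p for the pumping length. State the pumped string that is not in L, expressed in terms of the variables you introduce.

0^{p-k} 1^p

Assume L is regular. Let p be the pumping length given by the pumping lemma.
Choose w = 0^p 1^p ∈ L, with |w| = 2p ≥ p.
By the pumping lemma, w = xyz with |xy| ≤ p and |y| > 0.
Since the first p symbols of w are all 0's and |xy| ≤ p, y lies entirely in the leading 0-block: y = 0^k for some k with 1 ≤ k ≤ p.
Consider xy^0z = xz = 0^{p-k} 1^p. Since k ≥ 1, the 0-count p-k is less than p, so i ≥ j fails; thus xz ∉ L.
This is a contradiction; hence L is not regular.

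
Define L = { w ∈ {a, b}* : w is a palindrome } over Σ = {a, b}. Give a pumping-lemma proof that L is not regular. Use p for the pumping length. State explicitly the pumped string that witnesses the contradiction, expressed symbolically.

a^{p+k} b a^p

Toward a contradiction, assume L is regular with pumping length p.
Take w = a^p b a^p, a palindrome of length 2p+1 ≥ p.
By the pumping lemma, w = xyz with |xy| ≤ p and y is nonempty.
The first p characters of w are a's, so xy (and hence y) consists only of a's. Write y = a^k, 1 ≤ k ≤ p.
Pump with i = 2: xy^2z = a^{p+k} b a^p. Its reverse is a^p b a^{p+k}, which differs from xy^2z since k ≥ 1. So xy^2z is not a palindrome and xy^2z ∉ L.
This is a contradiction; hence L is not regular.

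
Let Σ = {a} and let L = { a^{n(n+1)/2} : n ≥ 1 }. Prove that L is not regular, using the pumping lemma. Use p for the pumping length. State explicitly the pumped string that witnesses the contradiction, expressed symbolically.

Assume L is regular; let p be its pumping constant.
Take w = a^{p(p+1)/2} ∈ L with |w| = p(p+1)/2 ≥ p.
By the pumping lemma, w = xyz with |xy| ≤ p and y is nonempty.
Then y = a^k for some k with 1 ≤ k ≤ p.
Pump with i = 2: xy^2z = a^{p(p+1)/2+k}. Since 1 ≤ k ≤ p, p(p+1)/2 < p(p+1)/2+k ≤ p(p+1)/2+p < (p+1)(p+2)/2, so p(p+1)/2+k is strictly between consecutive triangular numbers. So xy^2z ∉ L.
This contradicts the pumping lemma, so L is not regular.

a^{p(p+1)/2+k}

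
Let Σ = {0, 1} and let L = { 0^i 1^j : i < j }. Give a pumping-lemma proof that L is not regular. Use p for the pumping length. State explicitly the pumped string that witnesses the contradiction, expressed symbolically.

0^{p+k} 1^{p+1}

Assume L is regular; let p be its pumping constant.
Choose w = 0^p 1^{p+1} ∈ L, with |w| = 2p+1 ≥ p.
The pumping lemma gives a decomposition w = xyz where |xy| ≤ p and y is nonempty.
The first p characters of w are 0's, so xy (and hence y) consists only of 0's. Write y = 0^k, 1 ≤ k ≤ p.
Consider xy^2z = 0^{p+k} 1^{p+1}. Since k ≥ 1, the 0-count p+k is at least p+1, so i < j fails; thus xy^2z ∉ L.
Contradiction. Therefore L is not regular.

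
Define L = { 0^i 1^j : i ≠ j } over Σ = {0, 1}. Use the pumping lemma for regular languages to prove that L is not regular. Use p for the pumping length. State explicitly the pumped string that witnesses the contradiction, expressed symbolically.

0^{p+p!} 1^{p+p!}

Toward a contradiction, assume L is regular with pumping length p.
Choose w = 0^p 1^{p+p!}. Since p ≠ p+p!, w ∈ L; and |w| ≥ p.
The pumping lemma gives a decomposition w = xyz where |xy| ≤ p and y is nonempty.
The first p characters of w are 0's, so xy (and hence y) consists only of 0's. Write y = 0^k, 1 ≤ k ≤ p.
Since 1 ≤ k ≤ p, k divides p!; set t = 1 + p!/k. Then xy^t z has p + (p!/k)·k = p + p! copies of 0. Now the 0-count equals the 1-count, so i ≠ j fails. So xy^t z = 0^{p+p!} 1^{p+p!} ∉ L.
Contradiction. Therefore L is not regular.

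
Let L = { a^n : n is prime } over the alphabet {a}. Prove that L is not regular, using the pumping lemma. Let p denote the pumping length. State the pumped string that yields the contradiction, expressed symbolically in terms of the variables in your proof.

Suppose for contradiction that L is regular, and let p be the pumping length.
Let q be a prime with q ≥ p+2 (infinitely many primes exist), and take w = a^q ∈ L with |w| = q ≥ p.
By the pumping lemma, w = xyz with |xy| ≤ p and |y| ≥ 1.
Then y = a^k for some k with 1 ≤ k ≤ p.
Since 1 ≤ k ≤ p, |xz| = q-k. Pump with i = q+1: |xy^{q+1}z| = (q-k)+(q+1)k = q+qk = q(1+k), which is composite (both factors ≥ 2). So xy^{q+1}z = a^{q(1+k)} ∉ L.
This contradicts the pumping lemma, so L is not regular.

a^{q(1+k)}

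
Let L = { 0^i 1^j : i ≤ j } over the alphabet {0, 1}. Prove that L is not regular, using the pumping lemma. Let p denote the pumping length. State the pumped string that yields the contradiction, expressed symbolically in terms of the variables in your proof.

0^{p+k} 1^p

Suppose for contradiction that L is regular, and let p be the pumping length.
Choose w = 0^p 1^p ∈ L, with |w| = 2p ≥ p.
By the pumping lemma, w = xyz with |xy| ≤ p and |y| ≥ 1.
Because |xy| ≤ p and w begins with p copies of 0, we have y = 0^k with 1 ≤ k ≤ p.
Consider xy^2z = 0^{p+k} 1^p. Since k ≥ 1, the 0-count p+k exceeds the 1-count p, so i ≤ j fails; thus xy^2z ∉ L.
This contradicts the pumping lemma, so L is not regular.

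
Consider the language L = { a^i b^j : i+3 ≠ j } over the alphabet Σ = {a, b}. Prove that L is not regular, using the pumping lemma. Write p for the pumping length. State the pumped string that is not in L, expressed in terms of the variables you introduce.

a^{p+p!} b^{p+p!+3}

Suppose for contradiction that L is regular, and let p be the pumping length.
Choose w = a^p b^{p+p!+3}. Since p ≠ (p+p!+3)-3 = p+p!, w ∈ L; and |w| ≥ p.
Write w = xyz as guaranteed by the lemma, with |xy| ≤ p and |y| > 0.
Since the first p symbols of w are all a's and |xy| ≤ p, y lies entirely in the leading a-block: y = a^k for some k with 1 ≤ k ≤ p.
Since 1 ≤ k ≤ p, k divides p!; set t = 1 + p!/k. Then xy^t z has p + (p!/k)·k = p + p! copies of a. Now the a-count is p+p! and (b-count)-3 = (p+p!+3)-3 = p+p!, so i+3 ≠ j fails. So xy^t z = a^{p+p!} b^{p+p!+3} ∉ L.
This contradicts the pumping lemma, so L is not regular.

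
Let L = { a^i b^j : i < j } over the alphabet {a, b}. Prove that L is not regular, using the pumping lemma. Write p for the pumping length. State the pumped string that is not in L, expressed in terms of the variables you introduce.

a^{p+k} b^{p+1}

Suppose for contradiction that L is regular, and let p be the pumping length.
Choose w = a^p b^{p+1} ∈ L, with |w| = 2p+1 ≥ p.
By the pumping lemma, w = xyz with |xy| ≤ p and |y| > 0.
Because |xy| ≤ p and w begins with p copies of a, we have y = a^k with 1 ≤ k ≤ p.
Consider xy^2z = a^{p+k} b^{p+1}. Since k ≥ 1, the a-count p+k is at least p+1, so i < j fails; thus xy^2z ∉ L.
This contradicts the pumping lemma, so L is not regular.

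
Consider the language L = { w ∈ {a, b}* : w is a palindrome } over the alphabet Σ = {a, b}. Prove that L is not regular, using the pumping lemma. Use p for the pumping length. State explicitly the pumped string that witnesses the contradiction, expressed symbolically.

a^{p+k} b a^p

Toward a contradiction, assume L is regular with pumping length p.
Take w = a^p b a^p, a palindrome of length 2p+1 ≥ p.
The pumping lemma gives a decomposition w = xyz where |xy| ≤ p and |y| > 0.
Since the first p symbols of w are all a's and |xy| ≤ p, y lies entirely in the leading a-block: y = a^k for some k with 1 ≤ k ≤ p.
Pump with i = 2: xy^2z = a^{p+k} b a^p. Its reverse is a^p b a^{p+k}, which differs from xy^2z since k ≥ 1. So xy^2z is not a palindrome and xy^2z ∉ L.
This is a contradiction; hence L is not regular.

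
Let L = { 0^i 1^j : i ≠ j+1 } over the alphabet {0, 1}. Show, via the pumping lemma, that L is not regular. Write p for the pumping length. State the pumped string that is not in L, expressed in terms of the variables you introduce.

0^{p+p!} 1^{p+p!-1}

Assume L is regular. Let p be the pumping length given by the pumping lemma.
Choose w = 0^p 1^{p+p!-1}. Since p ≠ (p+p!-1)+1 = p+p!, w ∈ L; and |w| ≥ p.
The pumping lemma gives a decomposition w = xyz where |xy| ≤ p and |y| > 0.
The first p characters of w are 0's, so xy (and hence y) consists only of 0's. Write y = 0^k, 1 ≤ k ≤ p.
Since 1 ≤ k ≤ p, k divides p!; set t = 1 + p!/k. Then xy^t z has p + (p!/k)·k = p + p! copies of 0. Now the 0-count is p+p! and (1-count)+1 = (p+p!-1)+1 = p+p!, so i ≠ j+1 fails. So xy^t z = 0^{p+p!} 1^{p+p!-1} ∉ L.
Contradiction. Therefore L is not regular.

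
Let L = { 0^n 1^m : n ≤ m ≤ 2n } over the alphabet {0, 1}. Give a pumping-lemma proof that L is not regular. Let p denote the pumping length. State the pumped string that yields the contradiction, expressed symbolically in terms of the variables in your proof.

0^{p+k} 1^p

Assume L is regular; let p be its pumping constant.
Take w = 0^p 1^p ∈ L (since p ≤ p ≤ 2p), with |w| = 2p ≥ p.
The pumping lemma gives a decomposition w = xyz where |xy| ≤ p and |y| ≥ 1.
Since the first p symbols of w are all 0's and |xy| ≤ p, y lies entirely in the leading 0-block: y = 0^k for some k with 1 ≤ k ≤ p.
Pump with i = 2: xy^2z = 0^{p+k} 1^p. Now n = p+k > p = m, so the condition n ≤ m fails. Thus xy^2z ∉ L.
Contradiction. Therefore L is not regular.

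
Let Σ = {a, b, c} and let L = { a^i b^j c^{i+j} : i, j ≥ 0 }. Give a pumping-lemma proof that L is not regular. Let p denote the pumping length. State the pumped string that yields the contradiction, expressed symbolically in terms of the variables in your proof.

Suppose for contradiction that L is regular, and let p be the pumping length.
Take w = a^p b^p c^{2p} ∈ L (with i=j=p, i+j=2p), |w| = 4p ≥ p.
By the pumping lemma, w = xyz with |xy| ≤ p and y is nonempty.
The first p characters of w are a's, so xy (and hence y) consists only of a's. Write y = a^k, 1 ≤ k ≤ p.
Consider xy^2z = a^{p+k} b^p c^{2p}. Now the a- and b-counts sum to 2p+k, but the c-count is 2p ≠ 2p+k. So xy^2z ∉ L.
This contradicts the pumping lemma, so L is not regular.

a^{p+k} b^p c^{2p}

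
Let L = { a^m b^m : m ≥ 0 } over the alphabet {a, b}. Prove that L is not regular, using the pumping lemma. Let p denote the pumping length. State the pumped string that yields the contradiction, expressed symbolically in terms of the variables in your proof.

Suppose for contradiction that L is regular, and let p be the pumping length.
Take w = a^p b^p. Then w ∈ L and |w| = 2p ≥ p.
By the pumping lemma, w = xyz with |xy| ≤ p and y is nonempty.
Since the first p symbols of w are all a's and |xy| ≤ p, y lies entirely in the leading a-block: y = a^k for some k with 1 ≤ k ≤ p.
Pump with i = 2: xy^2z = a^{p+k} b^p. For this to lie in L we would need p = p+k, which forces k = 0. But k ≥ 1, so xy^2z ∉ L.
This contradicts the pumping lemma, so L is not regular.

a^{p+k} b^p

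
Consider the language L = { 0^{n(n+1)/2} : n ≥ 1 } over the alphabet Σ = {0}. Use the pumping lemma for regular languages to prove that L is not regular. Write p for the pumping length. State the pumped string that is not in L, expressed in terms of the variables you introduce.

Suppose for contradiction that L is regular, and let p be the pumping length.
Take w = 0^{p(p+1)/2} ∈ L with |w| = p(p+1)/2 ≥ p.
Write w = xyz as guaranteed by the lemma, with |xy| ≤ p and |y| ≥ 1.
Then y = 0^k for some k with 1 ≤ k ≤ p.
Pump with i = 2: xy^2z = 0^{p(p+1)/2+k}. Since 1 ≤ k ≤ p, p(p+1)/2 < p(p+1)/2+k ≤ p(p+1)/2+p < (p+1)(p+2)/2, so p(p+1)/2+k is strictly between consecutive triangular numbers. So xy^2z ∉ L.
This is a contradiction; hence L is not regular.

0^{p(p+1)/2+k}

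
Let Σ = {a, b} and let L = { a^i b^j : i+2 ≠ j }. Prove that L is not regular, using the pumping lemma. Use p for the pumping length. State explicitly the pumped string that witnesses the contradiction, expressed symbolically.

a^{p+p!} b^{p+p!+2}

Suppose for contradiction that L is regular, and let p be the pumping length.
Choose w = a^p b^{p+p!+2}. Since p ≠ (p+p!+2)-2 = p+p!, w ∈ L; and |w| ≥ p.
Write w = xyz as guaranteed by the lemma, with |xy| ≤ p and |y| > 0.
Because |xy| ≤ p and w begins with p copies of a, we have y = a^k with 1 ≤ k ≤ p.
Since 1 ≤ k ≤ p, k divides p!; set t = 1 + p!/k. Then xy^t z has p + (p!/k)·k = p + p! copies of a. Now the a-count is p+p! and (b-count)-2 = (p+p!+2)-2 = p+p!, so i+2 ≠ j fails. So xy^t z = a^{p+p!} b^{p+p!+2} ∉ L.
Contradiction. Therefore L is not regular.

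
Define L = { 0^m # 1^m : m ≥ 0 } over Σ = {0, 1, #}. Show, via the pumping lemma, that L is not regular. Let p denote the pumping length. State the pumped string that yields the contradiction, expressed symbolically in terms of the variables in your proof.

Assume L is regular; let p be its pumping constant.
Take w = 0^p # 1^p ∈ L with |w| = 2p+1 ≥ p.
Write w = xyz as guaranteed by the lemma, with |xy| ≤ p and y is nonempty.
Because |xy| ≤ p and w begins with p copies of 0, we have y = 0^k with 1 ≤ k ≤ p.
Pump with i = 2: xy^2z = 0^{p+k} # 1^p, which would require p+k = p. But k ≥ 1, so xy^2z ∉ L.
Contradiction. Therefore L is not regular.

0^{p+k} # 1^p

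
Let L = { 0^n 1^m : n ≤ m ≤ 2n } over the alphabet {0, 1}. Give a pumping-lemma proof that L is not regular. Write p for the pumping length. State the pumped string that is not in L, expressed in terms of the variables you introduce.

Assume L is regular. Let p be the pumping length given by the pumping lemma.
Take w = 0^p 1^p ∈ L (since p ≤ p ≤ 2p), with |w| = 2p ≥ p.
Write w = xyz as guaranteed by the lemma, with |xy| ≤ p and y is nonempty.
Because |xy| ≤ p and w begins with p copies of 0, we have y = 0^k with 1 ≤ k ≤ p.
Pump with i = 2: xy^2z = 0^{p+k} 1^p. Now n = p+k > p = m, so the condition n ≤ m fails. Thus xy^2z ∉ L.
This contradicts the pumping lemma, so L is not regular.

0^{p+k} 1^p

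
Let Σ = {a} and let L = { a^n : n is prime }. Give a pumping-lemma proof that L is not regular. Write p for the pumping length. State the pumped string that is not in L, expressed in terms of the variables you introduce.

Assume L is regular. Let p be the pumping length given by the pumping lemma.
Let q be a prime with q ≥ p+2 (infinitely many primes exist), and take w = a^q ∈ L with |w| = q ≥ p.
By the pumping lemma, w = xyz with |xy| ≤ p and |y| > 0.
Then y = a^k for some k with 1 ≤ k ≤ p.
Since 1 ≤ k ≤ p, |xz| = q-k. Pump with i = q+1: |xy^{q+1}z| = (q-k)+(q+1)k = q+qk = q(1+k), which is composite (both factors ≥ 2). So xy^{q+1}z = a^{q(1+k)} ∉ L.
This contradicts the pumping lemma, so L is not regular.

a^{q(1+k)}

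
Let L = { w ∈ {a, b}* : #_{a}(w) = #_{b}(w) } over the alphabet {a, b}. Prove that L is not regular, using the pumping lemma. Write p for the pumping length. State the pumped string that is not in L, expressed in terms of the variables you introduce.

a^{p+k} b^p

Toward a contradiction, assume L is regular with pumping length p.
Choose w = a^p b^p ∈ L with |w| = 2p ≥ p.
By the pumping lemma, w = xyz with |xy| ≤ p and y is nonempty.
Since the first p symbols of w are all a's and |xy| ≤ p, y lies entirely in the leading a-block: y = a^k for some k with 1 ≤ k ≤ p.
Pump with i = 2: xy^2z = a^{p+k} b^p has p+k occurrences of a but only p of b. Since k ≥ 1 the counts differ, so xy^2z ∉ L.
This contradicts the pumping lemma, so L is not regular.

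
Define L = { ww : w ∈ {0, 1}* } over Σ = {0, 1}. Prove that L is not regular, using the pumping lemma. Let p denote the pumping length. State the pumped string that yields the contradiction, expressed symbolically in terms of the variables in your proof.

Assume L is regular; let p be its pumping constant.
Take w = 0^p 1^p 0^p 1^p = uu where u = 0^p1^p; then w ∈ L and |w| = 4p ≥ p.
The pumping lemma gives a decomposition w = xyz where |xy| ≤ p and |y| > 0.
Since the first p symbols of w are all 0's and |xy| ≤ p, y lies entirely in the leading 0-block: y = 0^k for some k with 1 ≤ k ≤ p.
Pump with i = 2: xy^2z = 0^{p+k} 1^p 0^p 1^p, of length 4p+k. Suppose this equals vv. The string starts with 0 and ends with 1, so v does too; thus the boundary between the two copies of v is a 1→0 transition. There is exactly one such transition, at position 2p+k, so |v| = 2p+k and |vv| = 4p+2k ≠ 4p+k since k ≥ 1. So xy^2z ∉ L.
This is a contradiction; hence L is not regular.

0^{p+k} 1^p 0^p 1^p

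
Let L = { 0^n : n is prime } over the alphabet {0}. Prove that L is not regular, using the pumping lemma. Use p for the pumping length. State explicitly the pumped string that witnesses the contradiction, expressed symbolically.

0^{q(1+k)}

Assume L is regular; let p be its pumping constant.
Let q be a prime with q ≥ p+2 (infinitely many primes exist), and take w = 0^q ∈ L with |w| = q ≥ p.
By the pumping lemma, w = xyz with |xy| ≤ p and y is nonempty.
Then y = 0^k for some k with 1 ≤ k ≤ p.
Since 1 ≤ k ≤ p, |xz| = q-k. Pump with i = q+1: |xy^{q+1}z| = (q-k)+(q+1)k = q+qk = q(1+k), which is composite (both factors ≥ 2). So xy^{q+1}z = 0^{q(1+k)} ∉ L.
Contradiction. Therefore L is not regular.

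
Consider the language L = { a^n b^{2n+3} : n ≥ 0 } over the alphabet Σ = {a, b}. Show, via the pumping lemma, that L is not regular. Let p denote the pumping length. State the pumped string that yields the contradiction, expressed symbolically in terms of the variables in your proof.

a^{p+k} b^{2p+3}

Assume L is regular; let p be its pumping constant.
Take w = a^p b^{2p+3}. Then w ∈ L and |w| = 3p+3 ≥ p.
By the pumping lemma, w = xyz with |xy| ≤ p and y is nonempty.
Because |xy| ≤ p and w begins with p copies of a, we have y = a^k with 1 ≤ k ≤ p.
Pump with i = 2: xy^2z = a^{p+k} b^{2p+3}. For this to lie in L we would need 2p+3 = 2(p+k)+3, which forces k = 0. But k ≥ 1, so xy^2z ∉ L.
Contradiction. Therefore L is not regular.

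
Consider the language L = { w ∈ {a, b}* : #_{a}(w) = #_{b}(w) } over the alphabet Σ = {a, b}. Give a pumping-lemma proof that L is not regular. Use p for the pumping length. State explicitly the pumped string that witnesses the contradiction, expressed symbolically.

a^{p+k} b^p

Toward a contradiction, assume L is regular with pumping length p.
Choose w = a^p b^p ∈ L with |w| = 2p ≥ p.
Write w = xyz as guaranteed by the lemma, with |xy| ≤ p and |y| > 0.
Because |xy| ≤ p and w begins with p copies of a, we have y = a^k with 1 ≤ k ≤ p.
Pump with i = 2: xy^2z = a^{p+k} b^p has p+k occurrences of a but only p of b. Since k ≥ 1 the counts differ, so xy^2z ∉ L.
This contradicts the pumping lemma, so L is not regular.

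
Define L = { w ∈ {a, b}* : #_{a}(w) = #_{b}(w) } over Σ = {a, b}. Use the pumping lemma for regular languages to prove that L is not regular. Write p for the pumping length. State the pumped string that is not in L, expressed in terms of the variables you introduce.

Toward a contradiction, assume L is regular with pumping length p.
Choose w = a^p b^p ∈ L with |w| = 2p ≥ p.
Write w = xyz as guaranteed by the lemma, with |xy| ≤ p and y is nonempty.
Since the first p symbols of w are all a's and |xy| ≤ p, y lies entirely in the leading a-block: y = a^k for some k with 1 ≤ k ≤ p.
Pump with i = 2: xy^2z = a^{p+k} b^p has p+k occurrences of a but only p of b. Since k ≥ 1 the counts differ, so xy^2z ∉ L.
This is a contradiction; hence L is not regular.

a^{p+k} b^p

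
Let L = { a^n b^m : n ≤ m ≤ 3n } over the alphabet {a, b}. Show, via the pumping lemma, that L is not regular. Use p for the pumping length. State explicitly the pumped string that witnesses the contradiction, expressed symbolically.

a^{p+k} b^p

Assume L is regular. Let p be the pumping length given by the pumping lemma.
Take w = a^p b^p ∈ L (since p ≤ p ≤ 3p), with |w| = 2p ≥ p.
Write w = xyz as guaranteed by the lemma, with |xy| ≤ p and |y| > 0.
Since the first p symbols of w are all a's and |xy| ≤ p, y lies entirely in the leading a-block: y = a^k for some k with 1 ≤ k ≤ p.
Pump with i = 2: xy^2z = a^{p+k} b^p. Now n = p+k > p = m, so the condition n ≤ m fails. Thus xy^2z ∉ L.
This is a contradiction; hence L is not regular.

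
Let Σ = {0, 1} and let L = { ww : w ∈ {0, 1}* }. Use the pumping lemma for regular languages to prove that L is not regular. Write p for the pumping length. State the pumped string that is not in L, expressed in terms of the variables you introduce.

Suppose for contradiction that L is regular, and let p be the pumping length.
Take w = 0^p 1^p 0^p 1^p = uu where u = 0^p1^p; then w ∈ L and |w| = 4p ≥ p.
Write w = xyz as guaranteed by the lemma, with |xy| ≤ p and |y| > 0.
Since the first p symbols of w are all 0's and |xy| ≤ p, y lies entirely in the leading 0-block: y = 0^k for some k with 1 ≤ k ≤ p.
Pump with i = 2: xy^2z = 0^{p+k} 1^p 0^p 1^p, of length 4p+k. Suppose this equals vv. The string starts with 0 and ends with 1, so v does too; thus the boundary between the two copies of v is a 1→0 transition. There is exactly one such transition, at position 2p+k, so |v| = 2p+k and |vv| = 4p+2k ≠ 4p+k since k ≥ 1. So xy^2z ∉ L.
This contradicts the pumping lemma, so L is not regular.

0^{p+k} 1^p 0^p 1^p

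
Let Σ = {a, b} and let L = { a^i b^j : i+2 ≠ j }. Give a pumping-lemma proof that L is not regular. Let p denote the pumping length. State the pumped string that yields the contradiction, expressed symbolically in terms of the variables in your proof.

a^{p+p!} b^{p+p!+2}

Assume L is regular; let p be its pumping constant.
Choose w = a^p b^{p+p!+2}. Since p ≠ (p+p!+2)-2 = p+p!, w ∈ L; and |w| ≥ p.
Write w = xyz as guaranteed by the lemma, with |xy| ≤ p and |y| > 0.
The first p characters of w are a's, so xy (and hence y) consists only of a's. Write y = a^k, 1 ≤ k ≤ p.
Since 1 ≤ k ≤ p, k divides p!; set t = 1 + p!/k. Then xy^t z has p + (p!/k)·k = p + p! copies of a. Now the a-count is p+p! and (b-count)-2 = (p+p!+2)-2 = p+p!, so i+2 ≠ j fails. So xy^t z = a^{p+p!} b^{p+p!+2} ∉ L.
This is a contradiction; hence L is not regular.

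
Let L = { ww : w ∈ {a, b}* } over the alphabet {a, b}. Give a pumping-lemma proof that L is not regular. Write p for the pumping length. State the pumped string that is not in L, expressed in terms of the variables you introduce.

a^{p+k} b^p a^p b^p

Toward a contradiction, assume L is regular with pumping length p.
Take w = a^p b^p a^p b^p = uu where u = a^pb^p; then w ∈ L and |w| = 4p ≥ p.
By the pumping lemma, w = xyz with |xy| ≤ p and |y| ≥ 1.
The first p characters of w are a's, so xy (and hence y) consists only of a's. Write y = a^k, 1 ≤ k ≤ p.
Pump with i = 2: xy^2z = a^{p+k} b^p a^p b^p, of length 4p+k. Suppose this equals vv. The string starts with a and ends with b, so v does too; thus the boundary between the two copies of v is a b→a transition. There is exactly one such transition, at position 2p+k, so |v| = 2p+k and |vv| = 4p+2k ≠ 4p+k since k ≥ 1. So xy^2z ∉ L.
This contradicts the pumping lemma, so L is not regular.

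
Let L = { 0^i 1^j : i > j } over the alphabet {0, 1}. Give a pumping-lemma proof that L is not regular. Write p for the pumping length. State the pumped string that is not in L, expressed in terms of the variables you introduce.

0^{p+1-k} 1^p

Assume L is regular. Let p be the pumping length given by the pumping lemma.
Choose w = 0^{p+1} 1^p ∈ L, with |w| = 2p+1 ≥ p.
The pumping lemma gives a decomposition w = xyz where |xy| ≤ p and |y| ≥ 1.
The first p characters of w are 0's, so xy (and hence y) consists only of 0's. Write y = 0^k, 1 ≤ k ≤ p.
Consider xy^0z = xz = 0^{p+1-k} 1^p. Since k ≥ 1, the 0-count p+1-k is at most p, so i > j fails; thus xz ∉ L.
Contradiction. Therefore L is not regular.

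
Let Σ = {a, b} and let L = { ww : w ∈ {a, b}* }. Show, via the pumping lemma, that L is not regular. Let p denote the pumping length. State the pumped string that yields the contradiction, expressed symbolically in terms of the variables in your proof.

a^{p+k} b^p a^p b^p

Suppose for contradiction that L is regular, and let p be the pumping length.
Take w = a^p b^p a^p b^p = uu where u = a^pb^p; then w ∈ L and |w| = 4p ≥ p.
Write w = xyz as guaranteed by the lemma, with |xy| ≤ p and |y| ≥ 1.
Since the first p symbols of w are all a's and |xy| ≤ p, y lies entirely in the leading a-block: y = a^k for some k with 1 ≤ k ≤ p.
Pump with i = 2: xy^2z = a^{p+k} b^p a^p b^p, of length 4p+k. Suppose this equals vv. The string starts with a and ends with b, so v does too; thus the boundary between the two copies of v is a b→a transition. There is exactly one such transition, at position 2p+k, so |v| = 2p+k and |vv| = 4p+2k ≠ 4p+k since k ≥ 1. So xy^2z ∉ L.
This is a contradiction; hence L is not regular.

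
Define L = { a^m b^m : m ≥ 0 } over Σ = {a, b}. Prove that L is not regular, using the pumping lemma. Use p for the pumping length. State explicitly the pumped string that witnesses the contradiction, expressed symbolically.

Assume L is regular. Let p be the pumping length given by the pumping lemma.
Let w = a^p b^p ∈ L; note |w| = 2p ≥ p.
By the pumping lemma, w = xyz with |xy| ≤ p and y is nonempty.
The first p characters of w are a's, so xy (and hence y) consists only of a's. Write y = a^k, 1 ≤ k ≤ p.
Pump with i = 2: xy^2z = a^{p+k} b^p. For this to lie in L we would need p = p+k, which forces k = 0. But k ≥ 1, so xy^2z ∉ L.
Contradiction. Therefore L is not regular.

a^{p+k} b^p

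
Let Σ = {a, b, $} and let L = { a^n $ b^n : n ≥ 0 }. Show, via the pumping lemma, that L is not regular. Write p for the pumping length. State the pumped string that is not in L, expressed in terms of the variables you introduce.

a^{p+k} $ b^p

Assume L is regular. Let p be the pumping length given by the pumping lemma.
Take w = a^p $ b^p ∈ L with |w| = 2p+1 ≥ p.
By the pumping lemma, w = xyz with |xy| ≤ p and |y| ≥ 1.
The first p characters of w are a's, so xy (and hence y) consists only of a's. Write y = a^k, 1 ≤ k ≤ p.
Pump with i = 2: xy^2z = a^{p+k} $ b^p, which would require p+k = p. But k ≥ 1, so xy^2z ∉ L.
This is a contradiction; hence L is not regular.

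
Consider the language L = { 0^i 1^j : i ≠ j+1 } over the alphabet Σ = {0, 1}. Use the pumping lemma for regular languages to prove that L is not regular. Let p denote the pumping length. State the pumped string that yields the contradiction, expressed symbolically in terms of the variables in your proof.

Assume L is regular; let p be its pumping constant.
Choose w = 0^p 1^{p+p!-1}. Since p ≠ (p+p!-1)+1 = p+p!, w ∈ L; and |w| ≥ p.
Write w = xyz as guaranteed by the lemma, with |xy| ≤ p and |y| > 0.
Since the first p symbols of w are all 0's and |xy| ≤ p, y lies entirely in the leading 0-block: y = 0^k for some k with 1 ≤ k ≤ p.
Since 1 ≤ k ≤ p, k divides p!; set t = 1 + p!/k. Then xy^t z has p + (p!/k)·k = p + p! copies of 0. Now the 0-count is p+p! and (1-count)+1 = (p+p!-1)+1 = p+p!, so i ≠ j+1 fails. So xy^t z = 0^{p+p!} 1^{p+p!-1} ∉ L.
This is a contradiction; hence L is not regular.

0^{p+p!} 1^{p+p!-1}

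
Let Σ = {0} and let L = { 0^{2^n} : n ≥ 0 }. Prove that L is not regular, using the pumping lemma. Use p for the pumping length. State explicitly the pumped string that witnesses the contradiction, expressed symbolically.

0^{2^p+k}

Assume L is regular. Let p be the pumping length given by the pumping lemma.
Take w = 0^{2^p} ∈ L with |w| = 2^p ≥ p.
The pumping lemma gives a decomposition w = xyz where |xy| ≤ p and y is nonempty.
Then y = 0^k for some k with 1 ≤ k ≤ p.
Pump with i = 2: xy^2z = 0^{2^p+k}. Since 1 ≤ k ≤ p < 2^p, we have 2^p < 2^p+k < 2^{p+1}, so 2^p+k is not a power of 2. So xy^2z ∉ L.
Contradiction. Therefore L is not regular.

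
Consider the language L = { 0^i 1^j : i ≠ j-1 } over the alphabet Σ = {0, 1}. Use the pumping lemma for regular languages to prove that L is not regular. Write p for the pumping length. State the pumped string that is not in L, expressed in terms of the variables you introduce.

Suppose for contradiction that L is regular, and let p be the pumping length.
Choose w = 0^p 1^{p+p!+1}. Since p ≠ (p+p!+1)-1 = p+p!, w ∈ L; and |w| ≥ p.
By the pumping lemma, w = xyz with |xy| ≤ p and y is nonempty.
The first p characters of w are 0's, so xy (and hence y) consists only of 0's. Write y = 0^k, 1 ≤ k ≤ p.
Since 1 ≤ k ≤ p, k divides p!; set t = 1 + p!/k. Then xy^t z has p + (p!/k)·k = p + p! copies of 0. Now the 0-count is p+p! and (1-count)-1 = (p+p!+1)-1 = p+p!, so i ≠ j-1 fails. So xy^t z = 0^{p+p!} 1^{p+p!+1} ∉ L.
Contradiction. Therefore L is not regular.

0^{p+p!} 1^{p+p!+1}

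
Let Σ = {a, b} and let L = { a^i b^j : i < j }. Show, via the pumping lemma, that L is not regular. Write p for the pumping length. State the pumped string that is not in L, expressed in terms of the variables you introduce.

Assume L is regular; let p be its pumping constant.
Choose w = a^p b^{p+1} ∈ L, with |w| = 2p+1 ≥ p.
The pumping lemma gives a decomposition w = xyz where |xy| ≤ p and |y| ≥ 1.
Because |xy| ≤ p and w begins with p copies of a, we have y = a^k with 1 ≤ k ≤ p.
Consider xy^2z = a^{p+k} b^{p+1}. Since k ≥ 1, the a-count p+k is at least p+1, so i < j fails; thus xy^2z ∉ L.
Contradiction. Therefore L is not regular.

a^{p+k} b^{p+1}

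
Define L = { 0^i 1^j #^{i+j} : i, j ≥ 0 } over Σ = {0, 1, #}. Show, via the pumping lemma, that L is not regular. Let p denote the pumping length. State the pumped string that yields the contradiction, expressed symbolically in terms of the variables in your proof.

0^{p+k} 1^p #^{2p}

Suppose for contradiction that L is regular, and let p be the pumping length.
Take w = 0^p 1^p #^{2p} ∈ L (with i=j=p, i+j=2p), |w| = 4p ≥ p.
The pumping lemma gives a decomposition w = xyz where |xy| ≤ p and |y| ≥ 1.
Because |xy| ≤ p and w begins with p copies of 0, we have y = 0^k with 1 ≤ k ≤ p.
Consider xy^2z = 0^{p+k} 1^p #^{2p}. Now the 0- and 1-counts sum to 2p+k, but the #-count is 2p ≠ 2p+k. So xy^2z ∉ L.
This is a contradiction; hence L is not regular.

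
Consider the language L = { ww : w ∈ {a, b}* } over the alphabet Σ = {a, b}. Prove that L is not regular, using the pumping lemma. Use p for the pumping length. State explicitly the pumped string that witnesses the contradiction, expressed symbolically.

a^{p+k} b^p a^p b^p

Assume L is regular. Let p be the pumping length given by the pumping lemma.
Take w = a^p b^p a^p b^p = uu where u = a^pb^p; then w ∈ L and |w| = 4p ≥ p.
By the pumping lemma, w = xyz with |xy| ≤ p and |y| ≥ 1.
Because |xy| ≤ p and w begins with p copies of a, we have y = a^k with 1 ≤ k ≤ p.
Pump with i = 2: xy^2z = a^{p+k} b^p a^p b^p, of length 4p+k. Suppose this equals vv. The string starts with a and ends with b, so v does too; thus the boundary between the two copies of v is a b→a transition. There is exactly one such transition, at position 2p+k, so |v| = 2p+k and |vv| = 4p+2k ≠ 4p+k since k ≥ 1. So xy^2z ∉ L.
This is a contradiction; hence L is not regular.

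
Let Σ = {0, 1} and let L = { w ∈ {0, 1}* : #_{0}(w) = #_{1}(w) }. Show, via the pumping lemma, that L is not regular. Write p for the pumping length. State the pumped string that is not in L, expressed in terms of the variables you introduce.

Suppose for contradiction that L is regular, and let p be the pumping length.
Choose w = 0^p 1^p ∈ L with |w| = 2p ≥ p.
Write w = xyz as guaranteed by the lemma, with |xy| ≤ p and |y| ≥ 1.
The first p characters of w are 0's, so xy (and hence y) consists only of 0's. Write y = 0^k, 1 ≤ k ≤ p.
Pump with i = 2: xy^2z = 0^{p+k} 1^p has p+k occurrences of 0 but only p of 1. Since k ≥ 1 the counts differ, so xy^2z ∉ L.
This is a contradiction; hence L is not regular.

0^{p+k} 1^p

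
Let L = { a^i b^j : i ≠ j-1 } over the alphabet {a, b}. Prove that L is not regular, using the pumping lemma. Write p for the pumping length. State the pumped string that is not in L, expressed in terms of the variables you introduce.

Toward a contradiction, assume L is regular with pumping length p.
Choose w = a^p b^{p+p!+1}. Since p ≠ (p+p!+1)-1 = p+p!, w ∈ L; and |w| ≥ p.
Write w = xyz as guaranteed by the lemma, with |xy| ≤ p and |y| ≥ 1.
Since the first p symbols of w are all a's and |xy| ≤ p, y lies entirely in the leading a-block: y = a^k for some k with 1 ≤ k ≤ p.
Since 1 ≤ k ≤ p, k divides p!; set t = 1 + p!/k. Then xy^t z has p + (p!/k)·k = p + p! copies of a. Now the a-count is p+p! and (b-count)-1 = (p+p!+1)-1 = p+p!, so i ≠ j-1 fails. So xy^t z = a^{p+p!} b^{p+p!+1} ∉ L.
Contradiction. Therefore L is not regular.

a^{p+p!} b^{p+p!+1}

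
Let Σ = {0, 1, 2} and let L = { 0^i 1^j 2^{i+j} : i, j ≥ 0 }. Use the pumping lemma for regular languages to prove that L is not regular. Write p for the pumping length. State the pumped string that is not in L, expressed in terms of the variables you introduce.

0^{p+k} 1^p 2^{2p}

Toward a contradiction, assume L is regular with pumping length p.
Take w = 0^p 1^p 2^{2p} ∈ L (with i=j=p, i+j=2p), |w| = 4p ≥ p.
Write w = xyz as guaranteed by the lemma, with |xy| ≤ p and |y| ≥ 1.
Since the first p symbols of w are all 0's and |xy| ≤ p, y lies entirely in the leading 0-block: y = 0^k for some k with 1 ≤ k ≤ p.
Consider xy^2z = 0^{p+k} 1^p 2^{2p}. Now the 0- and 1-counts sum to 2p+k, but the 2-count is 2p ≠ 2p+k. So xy^2z ∉ L.
This is a contradiction; hence L is not regular.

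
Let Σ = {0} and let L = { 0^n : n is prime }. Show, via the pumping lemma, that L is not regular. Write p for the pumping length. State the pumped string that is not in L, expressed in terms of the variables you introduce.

0^{q(1+k)}

Toward a contradiction, assume L is regular with pumping length p.
Let q be a prime with q ≥ p+2 (infinitely many primes exist), and take w = 0^q ∈ L with |w| = q ≥ p.
By the pumping lemma, w = xyz with |xy| ≤ p and y is nonempty.
Then y = 0^k for some k with 1 ≤ k ≤ p.
Since 1 ≤ k ≤ p, |xz| = q-k. Pump with i = q+1: |xy^{q+1}z| = (q-k)+(q+1)k = q+qk = q(1+k), which is composite (both factors ≥ 2). So xy^{q+1}z = 0^{q(1+k)} ∉ L.
This is a contradiction; hence L is not regular.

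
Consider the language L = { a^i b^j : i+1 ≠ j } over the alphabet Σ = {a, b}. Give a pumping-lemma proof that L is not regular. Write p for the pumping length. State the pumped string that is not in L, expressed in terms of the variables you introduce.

a^{p+p!} b^{p+p!+1}

Suppose for contradiction that L is regular, and let p be the pumping length.
Choose w = a^p b^{p+p!+1}. Since p ≠ (p+p!+1)-1 = p+p!, w ∈ L; and |w| ≥ p.
Write w = xyz as guaranteed by the lemma, with |xy| ≤ p and |y| ≥ 1.
The first p characters of w are a's, so xy (and hence y) consists only of a's. Write y = a^k, 1 ≤ k ≤ p.
Since 1 ≤ k ≤ p, k divides p!; set t = 1 + p!/k. Then xy^t z has p + (p!/k)·k = p + p! copies of a. Now the a-count is p+p! and (b-count)-1 = (p+p!+1)-1 = p+p!, so i+1 ≠ j fails. So xy^t z = a^{p+p!} b^{p+p!+1} ∉ L.
Contradiction. Therefore L is not regular.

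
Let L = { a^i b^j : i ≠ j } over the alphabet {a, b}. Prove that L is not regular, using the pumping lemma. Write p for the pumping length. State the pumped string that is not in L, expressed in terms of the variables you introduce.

a^{p+p!} b^{p+p!}

Assume L is regular. Let p be the pumping length given by the pumping lemma.
Choose w = a^p b^{p+p!}. Since p ≠ p+p!, w ∈ L; and |w| ≥ p.
By the pumping lemma, w = xyz with |xy| ≤ p and y is nonempty.
Because |xy| ≤ p and w begins with p copies of a, we have y = a^k with 1 ≤ k ≤ p.
Since 1 ≤ k ≤ p, k divides p!; set t = 1 + p!/k. Then xy^t z has p + (p!/k)·k = p + p! copies of a. Now the a-count equals the b-count, so i ≠ j fails. So xy^t z = a^{p+p!} b^{p+p!} ∉ L.
This is a contradiction; hence L is not regular.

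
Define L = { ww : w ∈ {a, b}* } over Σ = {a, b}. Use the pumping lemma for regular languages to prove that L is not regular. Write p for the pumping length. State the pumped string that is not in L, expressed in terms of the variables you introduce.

a^{p+k} b^p a^p b^p

Assume L is regular. Let p be the pumping length given by the pumping lemma.
Take w = a^p b^p a^p b^p = uu where u = a^pb^p; then w ∈ L and |w| = 4p ≥ p.
The pumping lemma gives a decomposition w = xyz where |xy| ≤ p and y is nonempty.
The first p characters of w are a's, so xy (and hence y) consists only of a's. Write y = a^k, 1 ≤ k ≤ p.
Pump with i = 2: xy^2z = a^{p+k} b^p a^p b^p, of length 4p+k. Suppose this equals vv. The string starts with a and ends with b, so v does too; thus the boundary between the two copies of v is a b→a transition. There is exactly one such transition, at position 2p+k, so |v| = 2p+k and |vv| = 4p+2k ≠ 4p+k since k ≥ 1. So xy^2z ∉ L.
Contradiction. Therefore L is not regular.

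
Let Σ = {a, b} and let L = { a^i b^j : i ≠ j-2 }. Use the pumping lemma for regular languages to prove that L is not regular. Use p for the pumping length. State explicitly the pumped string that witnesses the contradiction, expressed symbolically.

a^{p+p!} b^{p+p!+2}

Toward a contradiction, assume L is regular with pumping length p.
Choose w = a^p b^{p+p!+2}. Since p ≠ (p+p!+2)-2 = p+p!, w ∈ L; and |w| ≥ p.
Write w = xyz as guaranteed by the lemma, with |xy| ≤ p and y is nonempty.
Because |xy| ≤ p and w begins with p copies of a, we have y = a^k with 1 ≤ k ≤ p.
Since 1 ≤ k ≤ p, k divides p!; set t = 1 + p!/k. Then xy^t z has p + (p!/k)·k = p + p! copies of a. Now the a-count is p+p! and (b-count)-2 = (p+p!+2)-2 = p+p!, so i ≠ j-2 fails. So xy^t z = a^{p+p!} b^{p+p!+2} ∉ L.
This contradicts the pumping lemma, so L is not regular.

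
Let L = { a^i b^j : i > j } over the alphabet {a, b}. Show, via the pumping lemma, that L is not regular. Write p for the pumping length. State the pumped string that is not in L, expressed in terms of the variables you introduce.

a^{p+1-k} b^p

Assume L is regular. Let p be the pumping length given by the pumping lemma.
Choose w = a^{p+1} b^p ∈ L, with |w| = 2p+1 ≥ p.
Write w = xyz as guaranteed by the lemma, with |xy| ≤ p and y is nonempty.
Because |xy| ≤ p and w begins with p copies of a, we have y = a^k with 1 ≤ k ≤ p.
Consider xy^0z = xz = a^{p+1-k} b^p. Since k ≥ 1, the a-count p+1-k is at most p, so i > j fails; thus xz ∉ L.
This is a contradiction; hence L is not regular.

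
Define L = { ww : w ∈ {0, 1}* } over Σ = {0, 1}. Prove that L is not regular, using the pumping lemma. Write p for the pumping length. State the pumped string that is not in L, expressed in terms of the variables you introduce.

0^{p+k} 1^p 0^p 1^p

Suppose for contradiction that L is regular, and let p be the pumping length.
Take w = 0^p 1^p 0^p 1^p = uu where u = 0^p1^p; then w ∈ L and |w| = 4p ≥ p.
By the pumping lemma, w = xyz with |xy| ≤ p and |y| ≥ 1.
Because |xy| ≤ p and w begins with p copies of 0, we have y = 0^k with 1 ≤ k ≤ p.
Pump with i = 2: xy^2z = 0^{p+k} 1^p 0^p 1^p, of length 4p+k. Suppose this equals vv. The string starts with 0 and ends with 1, so v does too; thus the boundary between the two copies of v is a 1→0 transition. There is exactly one such transition, at position 2p+k, so |v| = 2p+k and |vv| = 4p+2k ≠ 4p+k since k ≥ 1. So xy^2z ∉ L.
This is a contradiction; hence L is not regular.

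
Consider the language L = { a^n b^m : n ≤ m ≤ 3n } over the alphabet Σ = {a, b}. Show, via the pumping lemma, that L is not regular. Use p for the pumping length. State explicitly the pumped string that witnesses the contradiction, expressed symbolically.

Toward a contradiction, assume L is regular with pumping length p.
Take w = a^p b^p ∈ L (since p ≤ p ≤ 3p), with |w| = 2p ≥ p.
The pumping lemma gives a decomposition w = xyz where |xy| ≤ p and y is nonempty.
Since the first p symbols of w are all a's and |xy| ≤ p, y lies entirely in the leading a-block: y = a^k for some k with 1 ≤ k ≤ p.
Pump with i = 2: xy^2z = a^{p+k} b^p. Now n = p+k > p = m, so the condition n ≤ m fails. Thus xy^2z ∉ L.
Contradiction. Therefore L is not regular.

a^{p+k} b^p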